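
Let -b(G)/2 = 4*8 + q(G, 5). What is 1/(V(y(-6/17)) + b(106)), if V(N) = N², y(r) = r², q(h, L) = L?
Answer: -83521/6179258 ≈ -0.013516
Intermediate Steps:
b(G) = -74 (b(G) = -2*(4*8 + 5) = -2*(32 + 5) = -2*37 = -74)
1/(V(y(-6/17)) + b(106)) = 1/(((-6/17)²)² - 74) = 1/((36/289)² - 74) = 1/(1296/83521 - 74) = 1/(-6179258/83521) = -83521/6179258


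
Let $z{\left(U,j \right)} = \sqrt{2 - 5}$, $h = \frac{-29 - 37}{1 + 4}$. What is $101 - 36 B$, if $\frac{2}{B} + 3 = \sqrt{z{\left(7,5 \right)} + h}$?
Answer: $101 + \frac{72}{3 - \sqrt{- \frac{66}{5} + i \sqrt{3}}} \approx 110.52 + 12.551 i$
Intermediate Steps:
$h = - \frac{66}{5} \approx -13.2$
$z{\left(U,j \right)} = i \sqrt{3}$ ($z{\left(U,j \right)} = \sqrt{-3} = i \sqrt{3}$)
$B = \frac{2}{-3 + \sqrt{- \frac{66}{5} + i \sqrt{3}}}$ ($B = \frac{2}{-3 + \sqrt{i \sqrt{3} - \frac{66}{5}}} = \frac{2}{-3 + \sqrt{- \frac{66}{5} + i \sqrt{3}}} \approx -0.2645 - 0.34865 i$)
$101 - 36 B = 101 - 36 \frac{10}{-15 + \sqrt{5} \sqrt{-66 + 5 i \sqrt{3}}} = 101 - \frac{360}{-15 + \sqrt{5} \sqrt{-66 + 5 i \sqrt{3}}}$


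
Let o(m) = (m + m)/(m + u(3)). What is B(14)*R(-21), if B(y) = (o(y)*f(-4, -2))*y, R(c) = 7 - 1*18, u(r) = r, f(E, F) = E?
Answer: 17248/17 ≈ 1014.6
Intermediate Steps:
R(c) = -11 (R(c) = 7 - 18 = -11)
o(m) = 2*m/(3 + m) (o(m) = (m + m)/(m + 3) = (2*m)/(3 + m) = 2*m/(3 + m))
B(y) = -8*y²/(3 + y) (B(y) = ((2*y/(3 + y))*(-4))*y = (-8*y/(3 + y))*y = -8*y²/(3 + y))
B(14)*R(-21) = -8*14²/(3 + 14)*(-11) = -8*196/17*(-11) = -8*196*1/17*(-11) = -1568/17*(-11) = 17248/17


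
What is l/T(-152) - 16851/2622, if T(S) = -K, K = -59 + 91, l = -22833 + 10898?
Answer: 5125723/13984 ≈ 366.54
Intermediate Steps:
l = -11935
K = 32
T(S) = -32 (T(S) = -1*32 = -32)
l/T(-152) - 16851/2622 = -11935/(-32) - 16851/2622 = -11935*(-1/32) - 16851*1/2622 = 11935/32 - 5617/874 = 5125723/13984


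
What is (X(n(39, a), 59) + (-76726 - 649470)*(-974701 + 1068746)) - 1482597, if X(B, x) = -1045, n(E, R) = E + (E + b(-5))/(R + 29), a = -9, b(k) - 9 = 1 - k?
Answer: -68296586462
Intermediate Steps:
b(k) = 10 - k (b(k) = 9 + (1 - k) = 10 - k)
n(E, R) = E + (15 + E)/(29 + R) (n(E, R) = E + (E + (10 - 1*(-5)))/(R + 29) = E + (E + (10 + 5))/(29 + R) = E + (E + 15)/(29 + R) = E + (15 + E)/(29 + R))
(X(n(39, a), 59) + (-76726 - 649470)*(-974701 + 1068746)) - 1482597 = (-1045 + (-76726 - 649470)*(-974701 + 1068746)) - 1482597 = (-1045 - 726196*94045) - 1482597 = (-1045 - 68295102820) - 1482597 = -68295103865 - 1482597 = -68296586462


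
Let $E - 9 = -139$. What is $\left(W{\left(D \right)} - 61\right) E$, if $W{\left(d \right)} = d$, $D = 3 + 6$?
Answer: $6760$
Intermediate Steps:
$D = 9$
$E = -130$ ($E = 9 - 139 = -130$)
$\left(W{\left(D \right)} - 61\right) E = \left(9 - 61\right) \left(-130\right) = \left(-52\right) \left(-130\right) = 6760$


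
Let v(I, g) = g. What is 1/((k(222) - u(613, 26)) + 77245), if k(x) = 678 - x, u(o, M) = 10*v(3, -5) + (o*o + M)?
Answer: -1/298044 ≈ -3.3552e-6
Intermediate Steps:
u(o, M) = -50 + M + o**2 (u(o, M) = 10*(-5) + (o*o + M) = -50 + (o**2 + M) = -50 + (M + o**2) = -50 + M + o**2)
1/((k(222) - u(613, 26)) + 77245) = 1/(((678 - 1*222) - (-50 + 26 + 613**2)) + 77245) = 1/(((678 - 222) - (-50 + 26 + 375769)) + 77245) = 1/((456 - 1*375745) + 77245) = 1/((456 - 375745) + 77245) = 1/(-375289 + 77245) = 1/(-298044) = -1/298044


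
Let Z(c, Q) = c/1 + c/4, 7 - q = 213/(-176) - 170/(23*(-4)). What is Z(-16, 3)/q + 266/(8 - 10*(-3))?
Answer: 19865/5151 ≈ 3.8565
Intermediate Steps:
q = 25755/4048 (q = 7 - (213/(-176) - 170/(23*(-4))) = 7 - (213*(-1/176) - 170/(-92)) = 7 - (-213/176 - 170*(-1/92)) = 7 - (-213/176 + 85/46) = 7 - 1*2581/4048 = 7 - 2581/4048 = 25755/4048 ≈ 6.3624)
Z(c, Q) = 5*c/4 (Z(c, Q) = c*1 + c*(¼) = c + c/4 = 5*c/4)
Z(-16, 3)/q + 266/(8 - 10*(-3)) = ((5/4)*(-16))/(25755/4048) + 266/(8 - 10*(-3)) = -20*4048/25755 + 266/(8 + 30) = -16192/5151 + 266/38 = -16192/5151 + 266*(1/38) = -16192/5151 + 7 = 19865/5151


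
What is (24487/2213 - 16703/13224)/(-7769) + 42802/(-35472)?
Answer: -33824767277143/28002871270532 ≈ -1.2079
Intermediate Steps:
(24487/2213 - 16703/13224)/(-7769) + 42802/(-35472) = (24487*(1/2213) - 16703*1/13224)*(-1/7769) + 42802*(-1/35472) = (24487/2213 - 16703/13224)*(-1/7769) - 21401/17736 = (286852349/29264712)*(-1/7769) - 21401/17736 = -286852349/227357547528 - 21401/17736 = -33824767277143/28002871270532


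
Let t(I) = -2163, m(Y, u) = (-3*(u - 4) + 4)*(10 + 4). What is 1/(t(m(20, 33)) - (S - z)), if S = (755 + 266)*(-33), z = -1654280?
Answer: -1/1622750 ≈ -6.1624e-7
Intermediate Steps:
S = -33693 (S = 1021*(-33) = -33693)
m(Y, u) = 224 - 42*u (m(Y, u) = (-3*(-4 + u) + 4)*14 = ((12 - 3*u) + 4)*14 = (16 - 3*u)*14 = 224 - 42*u)
1/(t(m(20, 33)) - (S - z)) = 1/(-2163 - (-33693 - 1*(-1654280))) = 1/(-2163 - (-33693 + 1654280)) = 1/(-2163 - 1*1620587) = 1/(-2163 - 1620587) = 1/(-1622750) = -1/1622750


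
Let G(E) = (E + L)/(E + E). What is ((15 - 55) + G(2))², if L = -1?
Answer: 25281/16 ≈ 1580.1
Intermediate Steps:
G(E) = (-1 + E)/(2*E) (G(E) = (E - 1)/(E + E) = (-1 + E)/((2*E)) = (-1 + E)*(1/(2*E)) = (-1 + E)/(2*E))
((15 - 55) + G(2))² = ((15 - 55) + (½)*(-1 + 2)/2)² = (-40 + (½)*(½)*1)² = (-40 + ¼)² = (-159/4)² = 25281/16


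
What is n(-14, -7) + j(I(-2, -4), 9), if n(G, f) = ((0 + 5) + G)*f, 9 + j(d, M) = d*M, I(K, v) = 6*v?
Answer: -162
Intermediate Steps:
j(d, M) = -9 + M*d (j(d, M) = -9 + d*M = -9 + M*d)
n(G, f) = f*(5 + G) (n(G, f) = (5 + G)*f = f*(5 + G))
n(-14, -7) + j(I(-2, -4), 9) = -7*(5 - 14) + (-9 + 9*(6*(-4))) = -7*(-9) + (-9 + 9*(-24)) = 63 + (-9 - 216) = 63 - 225 = -162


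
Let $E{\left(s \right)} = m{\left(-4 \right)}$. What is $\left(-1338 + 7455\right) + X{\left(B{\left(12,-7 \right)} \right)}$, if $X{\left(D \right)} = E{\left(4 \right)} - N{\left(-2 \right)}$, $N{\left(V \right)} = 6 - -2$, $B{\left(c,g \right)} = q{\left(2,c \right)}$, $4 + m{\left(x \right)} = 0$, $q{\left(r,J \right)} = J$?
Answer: $6105$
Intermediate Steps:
$m{\left(x \right)} = -4$ ($m{\left(x \right)} = -4 + 0 = -4$)
$B{\left(c,g \right)} = c$
$E{\left(s \right)} = -4$
$N{\left(V \right)} = 8$ ($N{\left(V \right)} = 6 + 2 = 8$)
$X{\left(D \right)} = -12$ ($X{\left(D \right)} = -4 - 8 = -12$)
$\left(-1338 + 7455\right) + X{\left(B{\left(12,-7 \right)} \right)} = \left(-1338 + 7455\right) - 12 = 6117 - 12 = 6105$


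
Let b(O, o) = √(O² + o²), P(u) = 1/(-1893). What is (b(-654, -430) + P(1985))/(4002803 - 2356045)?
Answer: -1/3117312894 + √153154/823379 ≈ 0.00047530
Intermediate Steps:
P(u) = -1/1893
(b(-654, -430) + P(1985))/(4002803 - 2356045) = (√((-654)² + (-430)²) - 1/1893)/(4002803 - 2356045) = (√(427716 + 184900) - 1/1893)/1646758 = (√612616 - 1/1893)*(1/1646758) = (2*√153154 - 1/1893)*(1/1646758) = (-1/1893 + 2*√153154)*(1/1646758) = -1/3117312894 + √153154/823379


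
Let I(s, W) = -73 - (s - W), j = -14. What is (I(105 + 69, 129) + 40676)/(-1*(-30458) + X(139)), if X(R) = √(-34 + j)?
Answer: 44118413/33131779 - 5794*I*√3/33131779 ≈ 1.3316 - 0.0003029*I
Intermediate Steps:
I(s, W) = -73 + W - s (I(s, W) = -73 + (W - s) = -73 + W - s)
X(R) = 4*I*√3 (X(R) = √(-34 - 14) = √(-48) = 4*I*√3)
(I(105 + 69, 129) + 40676)/(-1*(-30458) + X(139)) = ((-73 + 129 - (105 + 69)) + 40676)/(-1*(-30458) + 4*I*√3) = ((-73 + 129 - 1*174) + 40676)/(30458 + 4*I*√3) = ((-73 + 129 - 174) + 40676)/(30458 + 4*I*√3) = (-118 + 40676)/(30458 + 4*I*√3) = 40558/(30458 + 4*I*√3)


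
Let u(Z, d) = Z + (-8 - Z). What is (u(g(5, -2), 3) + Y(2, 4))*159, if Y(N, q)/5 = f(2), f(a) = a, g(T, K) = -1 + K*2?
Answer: 318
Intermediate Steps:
g(T, K) = -1 + 2*K
Y(N, q) = 10 (Y(N, q) = 5*2 = 10)
u(Z, d) = -8
(u(g(5, -2), 3) + Y(2, 4))*159 = (-8 + 10)*159 = 2*159 = 318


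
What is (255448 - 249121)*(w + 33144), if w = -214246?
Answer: -1145832354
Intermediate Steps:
(255448 - 249121)*(w + 33144) = (255448 - 249121)*(-214246 + 33144) = 6327*(-181102) = -1145832354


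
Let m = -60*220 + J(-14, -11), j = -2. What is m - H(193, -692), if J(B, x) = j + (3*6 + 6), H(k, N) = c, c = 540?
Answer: -13718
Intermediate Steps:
H(k, N) = 540
J(B, x) = 22 (J(B, x) = -2 + (3*6 + 6) = -2 + (18 + 6) = -2 + 24 = 22)
m = -13178 (m = -60*220 + 22 = -13200 + 22 = -13178)
m - H(193, -692) = -13178 - 1*540 = -13178 - 540 = -13718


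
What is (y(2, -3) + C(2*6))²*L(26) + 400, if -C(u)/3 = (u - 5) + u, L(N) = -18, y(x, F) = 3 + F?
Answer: -58082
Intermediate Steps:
C(u) = 15 - 6*u (C(u) = -3*((u - 5) + u) = -3*((-5 + u) + u) = -3*(-5 + 2*u) = 15 - 6*u)
(y(2, -3) + C(2*6))²*L(26) + 400 = ((3 - 3) + (15 - 12*6))²*(-18) + 400 = (0 + (15 - 6*12))²*(-18) + 400 = (0 + (15 - 72))²*(-18) + 400 = (0 - 57)²*(-18) + 400 = (-57)²*(-18) + 400 = 3249*(-18) + 400 = -58482 + 400 = -58082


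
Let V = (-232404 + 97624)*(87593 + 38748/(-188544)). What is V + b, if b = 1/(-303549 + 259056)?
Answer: -2063274461712342673/174768504 ≈ -1.1806e+10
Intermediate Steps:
V = -46373012871965/3928 (V = -134780*(87593 + 38748*(-1/188544)) = -134780*(87593 - 3229/15712) = -134780*1376257987/15712 = -46373012871965/3928 ≈ -1.1806e+10)
b = -1/44493 (b = 1/(-44493) = -1/44493 ≈ -2.2475e-5)
V + b = -46373012871965/3928 - 1/44493 = -2063274461712342673/174768504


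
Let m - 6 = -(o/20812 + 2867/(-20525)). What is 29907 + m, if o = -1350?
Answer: 6388956454327/213583150 ≈ 29913.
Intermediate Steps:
m = 1325187277/213583150 (m = 6 - (-1350/20812 + 2867/(-20525)) = 6 - (-1350*1/20812 + 2867*(-1/20525)) = 6 - (-675/10406 - 2867/20525) = 6 - 1*(-43688377/213583150) = 6 + 43688377/213583150 = 1325187277/213583150 ≈ 6.2046)
29907 + m = 29907 + 1325187277/213583150 = 6388956454327/213583150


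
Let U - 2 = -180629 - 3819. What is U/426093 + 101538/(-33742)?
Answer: -8248034661/2396205001 ≈ -3.4421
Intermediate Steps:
U = -184446 (U = 2 + (-180629 - 3819) = 2 - 184448 = -184446)
U/426093 + 101538/(-33742) = -184446/426093 + 101538/(-33742) = -184446*1/426093 + 101538*(-1/33742) = -61482/142031 - 50769/16871 = -8248034661/2396205001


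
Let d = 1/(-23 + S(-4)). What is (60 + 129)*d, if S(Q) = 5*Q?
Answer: -189/43 ≈ -4.3953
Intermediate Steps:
d = -1/43 (d = 1/(-23 + 5*(-4)) = 1/(-23 - 20) = 1/(-43) = -1/43 ≈ -0.023256)
(60 + 129)*d = (60 + 129)*(-1/43) = 189*(-1/43) = -189/43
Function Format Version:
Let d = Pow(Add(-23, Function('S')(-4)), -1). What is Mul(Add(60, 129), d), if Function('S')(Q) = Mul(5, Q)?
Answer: Rational(-189, 43) ≈ -4.3953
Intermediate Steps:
d = Rational(-1, 43) (d = Pow(Add(-23, Mul(5, -4)), -1) = Pow(Add(-23, -20), -1) = Pow(-43, -1) = Rational(-1, 43) ≈ -0.023256)
Mul(Add(60, 129), d) = Mul(Add(60, 129), Rational(-1, 43)) = Mul(189, Rational(-1, 43)) = Rational(-189, 43)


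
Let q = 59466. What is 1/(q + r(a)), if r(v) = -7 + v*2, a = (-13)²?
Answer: 1/59797 ≈ 1.6723e-5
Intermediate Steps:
a = 169
r(v) = -7 + 2*v
1/(q + r(a)) = 1/(59466 + (-7 + 2*169)) = 1/(59466 + (-7 + 338)) = 1/(59466 + 331) = 1/59797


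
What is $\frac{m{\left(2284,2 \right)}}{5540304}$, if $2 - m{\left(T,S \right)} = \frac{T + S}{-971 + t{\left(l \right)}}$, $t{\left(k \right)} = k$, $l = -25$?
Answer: $\frac{713}{919690464} \approx 7.7526 \cdot 10^{-7}$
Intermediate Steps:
$m{\left(T,S \right)} = 2 + \frac{S}{996} + \frac{T}{996}$ ($m{\left(T,S \right)} = 2 - \frac{T + S}{-971 - 25} = 2 - \frac{S + T}{-996} = 2 - \left(S + T\right) \left(- \frac{1}{996}\right) = 2 - \left(- \frac{S}{996} - \frac{T}{996}\right) = 2 + \left(\frac{S}{996} + \frac{T}{996}\right) = 2 + \frac{S}{996} + \frac{T}{996}$)
$\frac{m{\left(2284,2 \right)}}{5540304} = \frac{2 + \frac{1}{996} \cdot 2 + \frac{1}{996} \cdot 2284}{5540304} = \left(2 + \frac{1}{498} + \frac{571}{249}\right) \frac{1}{5540304} = \frac{713}{166} \cdot \frac{1}{5540304} = \frac{713}{919690464}$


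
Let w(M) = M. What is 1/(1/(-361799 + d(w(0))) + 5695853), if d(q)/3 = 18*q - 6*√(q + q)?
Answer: 361799/2060753919546 ≈ 1.7557e-7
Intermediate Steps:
d(q) = 54*q - 18*√2*√q (d(q) = 3*(18*q - 6*√(q + q)) = 3*(18*q - 6*√2*√q) = 54*q - 18*√2*√q)
1/(1/(-361799 + d(w(0))) + 5695853) = 1/(1/(-361799 + (54*0 - 18*√2*√0)) + 5695853) = 1/(1/(-361799 + (0 - 18*√2*0)) + 5695853) = 1/(1/(-361799 + (0 + 0)) + 5695853) = 1/(1/(-361799 + 0) + 5695853) = 1/(1/(-361799) + 5695853) = 1/(-1/361799 + 5695853) = 1/(2060753919546/361799) = 361799/2060753919546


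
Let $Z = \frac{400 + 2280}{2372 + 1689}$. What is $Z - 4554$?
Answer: $- \frac{18491114}{4061} \approx -4553.3$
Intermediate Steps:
$Z = \frac{2680}{4061} \approx 0.65994$
$Z - 4554 = \frac{2680}{4061} - 4554 = - \frac{18491114}{4061}$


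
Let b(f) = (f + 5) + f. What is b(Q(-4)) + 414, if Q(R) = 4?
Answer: 427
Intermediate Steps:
b(f) = 5 + 2*f (b(f) = (5 + f) + f = 5 + 2*f)
b(Q(-4)) + 414 = (5 + 2*4) + 414 = (5 + 8) + 414 = 13 + 414 = 427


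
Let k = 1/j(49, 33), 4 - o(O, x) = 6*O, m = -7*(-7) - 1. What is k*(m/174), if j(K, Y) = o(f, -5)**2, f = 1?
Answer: 2/29 ≈ 0.068966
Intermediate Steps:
m = 48 (m = 49 - 1 = 48)
o(O, x) = 4 - 6*O
j(K, Y) = 4 (j(K, Y) = (4 - 6*1)**2 = (4 - 6)**2 = (-2)**2 = 4)
k = 1/4 ≈ 0.25000
k*(m/174) = (48/174)/4 = (48*(1/174))/4 = (1/4)*(8/29) = 2/29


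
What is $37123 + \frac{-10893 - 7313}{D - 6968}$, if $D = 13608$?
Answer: $\frac{123239257}{3320} \approx 37120.0$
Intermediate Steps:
$37123 + \frac{-10893 - 7313}{D - 6968} = 37123 + \frac{-10893 - 7313}{13608 - 6968} = 37123 - \frac{18206}{6640} = 37123 - \frac{9103}{3320} = \frac{123239257}{3320}$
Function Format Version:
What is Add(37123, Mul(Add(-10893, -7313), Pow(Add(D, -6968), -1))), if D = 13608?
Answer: Rational(123239257, 3320) ≈ 37120.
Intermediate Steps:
Add(37123, Mul(Add(-10893, -7313), Pow(Add(D, -6968), -1))) = Add(37123, Mul(Add(-10893, -7313), Pow(Add(13608, -6968), -1))) = Add(37123, Mul(-18206, Pow(6640, -1))) = Add(37123, Mul(-18206, Rational(1, 6640))) = Add(37123, Rational(-9103, 3320)) = Rational(123239257, 3320)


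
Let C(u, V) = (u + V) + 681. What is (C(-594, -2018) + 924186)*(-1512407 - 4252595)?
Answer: -5316801919510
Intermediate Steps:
C(u, V) = 681 + V + u (C(u, V) = (V + u) + 681 = 681 + V + u)
(C(-594, -2018) + 924186)*(-1512407 - 4252595) = ((681 - 2018 - 594) + 924186)*(-1512407 - 4252595) = (-1931 + 924186)*(-5765002) = 922255*(-5765002) = -5316801919510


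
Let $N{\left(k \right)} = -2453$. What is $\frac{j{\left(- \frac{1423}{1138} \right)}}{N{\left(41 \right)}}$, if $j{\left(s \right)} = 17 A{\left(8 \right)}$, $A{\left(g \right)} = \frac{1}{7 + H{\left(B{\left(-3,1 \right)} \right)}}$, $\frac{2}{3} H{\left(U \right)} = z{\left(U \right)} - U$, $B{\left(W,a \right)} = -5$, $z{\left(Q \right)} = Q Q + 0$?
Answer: $- \frac{17}{127556} \approx -0.00013327$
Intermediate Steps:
$z{\left(Q \right)} = Q^{2}$ ($z{\left(Q \right)} = Q^{2} + 0 = Q^{2}$)
$H{\left(U \right)} = - \frac{3 U}{2} + \frac{3 U^{2}}{2}$ ($H{\left(U \right)} = \frac{3 \left(U^{2} - U\right)}{2} = - \frac{3 U}{2} + \frac{3 U^{2}}{2}$)
$A{\left(g \right)} = \frac{1}{52}$ ($A{\left(g \right)} = \frac{1}{7 + \frac{3}{2} \left(-5\right) \left(-1 - 5\right)} = \frac{1}{7 + \frac{3}{2} \left(-5\right) \left(-6\right)} = \frac{1}{7 + 45} = \frac{1}{52}$)
$j{\left(s \right)} = \frac{17}{52}$ ($j{\left(s \right)} = 17 \cdot \frac{1}{52} = \frac{17}{52}$)
$\frac{j{\left(- \frac{1423}{1138} \right)}}{N{\left(41 \right)}} = \frac{17}{52 \left(-2453\right)} = \frac{17}{52} \left(- \frac{1}{2453}\right) = - \frac{17}{127556}$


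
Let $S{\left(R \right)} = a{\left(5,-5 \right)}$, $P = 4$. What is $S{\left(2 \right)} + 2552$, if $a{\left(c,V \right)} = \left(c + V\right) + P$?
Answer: $2556$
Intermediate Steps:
$a{\left(c,V \right)} = 4 + V + c$ ($a{\left(c,V \right)} = \left(c + V\right) + 4 = \left(V + c\right) + 4 = 4 + V + c$)
$S{\left(R \right)} = 4$ ($S{\left(R \right)} = 4 - 5 + 5 = 4$)
$S{\left(2 \right)} + 2552 = 4 + 2552 = 2556$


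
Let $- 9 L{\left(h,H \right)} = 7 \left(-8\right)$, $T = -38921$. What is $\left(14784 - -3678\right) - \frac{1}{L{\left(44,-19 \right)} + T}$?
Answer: $\frac{6466001655}{350233} \approx 18462.0$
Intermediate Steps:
$L{\left(h,H \right)} = \frac{56}{9}$ ($L{\left(h,H \right)} = - \frac{7 \left(-8\right)}{9} = \left(- \frac{1}{9}\right) \left(-56\right) = \frac{56}{9}$)
$\left(14784 - -3678\right) - \frac{1}{L{\left(44,-19 \right)} + T} = \left(14784 - -3678\right) - \frac{1}{\frac{56}{9} - 38921} = \left(14784 + 3678\right) - \frac{1}{- \frac{350233}{9}} = 18462 - - \frac{9}{350233} = 18462 + \frac{9}{350233} = \frac{6466001655}{350233}$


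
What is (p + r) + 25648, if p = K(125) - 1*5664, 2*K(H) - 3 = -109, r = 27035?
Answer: 46966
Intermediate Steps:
K(H) = -53 (K(H) = 3/2 + (1/2)*(-109) = 3/2 - 109/2 = -53)
p = -5717 (p = -53 - 1*5664 = -53 - 5664 = -5717)
(p + r) + 25648 = (-5717 + 27035) + 25648 = 21318 + 25648 = 46966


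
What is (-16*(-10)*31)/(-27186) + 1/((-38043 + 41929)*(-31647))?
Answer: -33887890417/185741158834 ≈ -0.18245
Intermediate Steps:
(-16*(-10)*31)/(-27186) + 1/((-38043 + 41929)*(-31647)) = (160*31)*(-1/27186) - 1/31647/3886 = 4960*(-1/27186) + (1/3886)*(-1/31647) = -2480/13593 - 1/122980242 = -33887890417/185741158834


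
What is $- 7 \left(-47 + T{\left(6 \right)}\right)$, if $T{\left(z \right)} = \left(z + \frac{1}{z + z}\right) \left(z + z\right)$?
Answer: $-182$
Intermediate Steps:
$T{\left(z \right)} = 2 z \left(z + \frac{1}{2 z}\right)$ ($T{\left(z \right)} = \left(z + \frac{1}{2 z}\right) 2 z = 2 z \left(z + \frac{1}{2 z}\right)$)
$- 7 \left(-47 + T{\left(6 \right)}\right) = - 7 \left(-47 + \left(1 + 2 \cdot 6^{2}\right)\right) = - 7 \left(-47 + \left(1 + 2 \cdot 36\right)\right) = - 7 \left(-47 + \left(1 + 72\right)\right) = - 7 \left(-47 + 73\right) = \left(-7\right) 26 = -182$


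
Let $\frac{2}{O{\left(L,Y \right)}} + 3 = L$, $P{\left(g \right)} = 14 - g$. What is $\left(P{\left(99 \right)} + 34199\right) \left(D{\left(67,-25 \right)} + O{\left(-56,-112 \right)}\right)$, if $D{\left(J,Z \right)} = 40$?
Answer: $\frac{80440812}{59} \approx 1.3634 \cdot 10^{6}$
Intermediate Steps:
$O{\left(L,Y \right)} = \frac{2}{-3 + L}$
$\left(P{\left(99 \right)} + 34199\right) \left(D{\left(67,-25 \right)} + O{\left(-56,-112 \right)}\right) = \left(\left(14 - 99\right) + 34199\right) \left(40 + \frac{2}{-3 - 56}\right) = \left(\left(14 - 99\right) + 34199\right) \left(40 + \frac{2}{-59}\right) = \left(-85 + 34199\right) \left(40 + 2 \left(- \frac{1}{59}\right)\right) = 34114 \left(40 - \frac{2}{59}\right) = 34114 \cdot \frac{2358}{59} = \frac{80440812}{59}$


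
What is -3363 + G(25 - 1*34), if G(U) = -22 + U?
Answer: -3394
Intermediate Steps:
-3363 + G(25 - 1*34) = -3363 + (-22 + (25 - 1*34)) = -3363 + (-22 + (25 - 34)) = -3363 + (-22 - 9) = -3363 - 31 = -3394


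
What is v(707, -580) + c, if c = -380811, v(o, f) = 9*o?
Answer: -374448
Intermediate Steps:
v(707, -580) + c = 9*707 - 380811 = 6363 - 380811 = -374448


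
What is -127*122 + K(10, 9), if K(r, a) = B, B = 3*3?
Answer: -15485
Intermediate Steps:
B = 9
K(r, a) = 9
-127*122 + K(10, 9) = -127*122 + 9 = -15494 + 9 = -15485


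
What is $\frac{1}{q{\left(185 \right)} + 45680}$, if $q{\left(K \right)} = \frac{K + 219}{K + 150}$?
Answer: $\frac{335}{15303204} \approx 2.1891 \cdot 10^{-5}$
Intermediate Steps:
$q{\left(K \right)} = \frac{219 + K}{150 + K}$
$\frac{1}{q{\left(185 \right)} + 45680} = \frac{1}{\frac{219 + 185}{150 + 185} + 45680} = \frac{1}{\frac{1}{335} \cdot 404 + 45680} = \frac{1}{\frac{404}{335} + 45680} = \frac{1}{\frac{15303204}{335}} = \frac{335}{15303204}$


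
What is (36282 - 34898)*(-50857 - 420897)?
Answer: -652907536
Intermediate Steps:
(36282 - 34898)*(-50857 - 420897) = 1384*(-471754) = -652907536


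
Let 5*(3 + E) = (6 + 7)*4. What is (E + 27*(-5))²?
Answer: 407044/25 ≈ 16282.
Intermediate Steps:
E = 37/5 (E = -3 + ((6 + 7)*4)/5 = -3 + (13*4)/5 = -3 + (⅕)*52 = -3 + 52/5 = 37/5 ≈ 7.4000)
(E + 27*(-5))² = (37/5 + 27*(-5))² = (37/5 - 135)² = (-638/5)² = 407044/25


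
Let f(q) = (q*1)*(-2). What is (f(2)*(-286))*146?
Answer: 167024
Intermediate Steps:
f(q) = -2*q (f(q) = q*(-2) = -2*q)
(f(2)*(-286))*146 = (-2*2*(-286))*146 = -4*(-286)*146 = 1144*146 = 167024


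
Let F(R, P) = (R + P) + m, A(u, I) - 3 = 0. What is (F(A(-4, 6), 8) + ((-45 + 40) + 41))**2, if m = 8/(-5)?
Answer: 51529/25 ≈ 2061.2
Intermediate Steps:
m = -8/5 (m = 8*(-1/5) = -8/5 ≈ -1.6000)
A(u, I) = 3 (A(u, I) = 3 + 0 = 3)
F(R, P) = -8/5 + P + R (F(R, P) = (R + P) - 8/5 = (P + R) - 8/5 = -8/5 + P + R)
(F(A(-4, 6), 8) + ((-45 + 40) + 41))**2 = ((-8/5 + 8 + 3) + ((-45 + 40) + 41))**2 = (47/5 + (-5 + 41))**2 = (47/5 + 36)**2 = (227/5)**2 = 51529/25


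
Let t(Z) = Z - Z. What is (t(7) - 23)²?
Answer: 529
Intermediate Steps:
t(Z) = 0
(t(7) - 23)² = (0 - 23)² = (-23)² = 529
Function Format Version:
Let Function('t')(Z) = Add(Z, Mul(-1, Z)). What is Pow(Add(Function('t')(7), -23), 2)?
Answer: 529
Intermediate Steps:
Function('t')(Z) = 0
Pow(Add(Function('t')(7), -23), 2) = Pow(Add(0, -23), 2) = Pow(-23, 2) = 529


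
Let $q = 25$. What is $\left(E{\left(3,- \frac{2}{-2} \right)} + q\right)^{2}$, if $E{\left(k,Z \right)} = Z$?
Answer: $676$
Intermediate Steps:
$\left(E{\left(3,- \frac{2}{-2} \right)} + q\right)^{2} = \left(- \frac{2}{-2} + 25\right)^{2} = \left(\left(-2\right) \left(- \frac{1}{2}\right) + 25\right)^{2} = \left(1 + 25\right)^{2} = 26^{2} = 676$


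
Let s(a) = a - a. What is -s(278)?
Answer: 0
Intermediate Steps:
s(a) = 0
-s(278) = -1*0 = 0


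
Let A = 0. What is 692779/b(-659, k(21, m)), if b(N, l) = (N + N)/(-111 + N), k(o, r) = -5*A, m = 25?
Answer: 266719915/659 ≈ 4.0473e+5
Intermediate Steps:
k(o, r) = 0 (k(o, r) = -5*0 = 0)
b(N, l) = 2*N/(-111 + N) (b(N, l) = (2*N)/(-111 + N) = 2*N/(-111 + N))
692779/b(-659, k(21, m)) = 692779/((2*(-659)/(-111 - 659))) = 692779/((2*(-659)/(-770))) = 692779/((2*(-659)*(-1/770))) = 692779/(659/385) = 692779*(385/659) = 266719915/659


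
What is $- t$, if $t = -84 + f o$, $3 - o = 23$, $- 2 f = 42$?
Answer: $-336$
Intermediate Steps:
$f = -21$ ($f = \left(- \frac{1}{2}\right) 42 = -21$)
$o = -20$ ($o = 3 - 23 = -20$)
$t = 336$ ($t = -84 - -420 = -84 + 420 = 336$)
$- t = \left(-1\right) 336 = -336$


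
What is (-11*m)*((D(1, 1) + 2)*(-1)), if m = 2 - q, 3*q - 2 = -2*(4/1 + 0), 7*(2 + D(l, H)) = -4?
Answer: -176/7 ≈ -25.143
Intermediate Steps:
D(l, H) = -18/7 (D(l, H) = -2 + (1/7)*(-4) = -2 - 4/7 = -18/7)
q = -2 (q = 2/3 + (-2*(4/1 + 0))/3 = 2/3 + (-2*(4*1 + 0))/3 = 2/3 + (-2*(4 + 0))/3 = 2/3 + (-2*4)/3 = 2/3 + (1/3)*(-8) = 2/3 - 8/3 = -2)
m = 4 (m = 2 - 1*(-2) = 2 + 2 = 4)
(-11*m)*((D(1, 1) + 2)*(-1)) = (-11*4)*((-18/7 + 2)*(-1)) = -(-176)*(-1)/7 = -44*4/7 = -176/7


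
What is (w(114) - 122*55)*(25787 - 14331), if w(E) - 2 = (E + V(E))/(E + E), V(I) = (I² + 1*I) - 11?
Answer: -4342428304/57 ≈ -7.6183e+7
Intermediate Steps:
V(I) = -11 + I + I² (V(I) = (I² + I) - 11 = (I + I²) - 11 = -11 + I + I²)
w(E) = 2 + (-11 + E² + 2*E)/(2*E) (w(E) = 2 + (E + (-11 + E + E²))/(E + E) = 2 + (-11 + E² + 2*E)/((2*E)) = 2 + (-11 + E² + 2*E)*(1/(2*E)) = 2 + (-11 + E² + 2*E)/(2*E))
(w(114) - 122*55)*(25787 - 14331) = ((3 + (½)*114 - 11/2/114) - 122*55)*(25787 - 14331) = ((3 + 57 - 11/2*1/114) - 6710)*11456 = ((3 + 57 - 11/228) - 6710)*11456 = (13669/228 - 6710)*11456 = -1516211/228*11456 = -4342428304/57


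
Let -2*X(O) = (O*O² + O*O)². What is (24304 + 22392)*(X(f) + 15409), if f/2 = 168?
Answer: -33796100735093487128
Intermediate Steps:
f = 336 (f = 2*168 = 336)
X(O) = -(O² + O³)²/2 (X(O) = -(O*O² + O*O)²/2 = -(O³ + O²)²/2 = -(O² + O³)²/2)
(24304 + 22392)*(X(f) + 15409) = (24304 + 22392)*(-½*336⁴*(1 + 336)² + 15409) = 46696*(-½*12745506816*337² + 15409) = 46696*(-½*12745506816*113569 + 15409) = 46696*(-723747231793152 + 15409) = 46696*(-723747231777743) = -33796100735093487128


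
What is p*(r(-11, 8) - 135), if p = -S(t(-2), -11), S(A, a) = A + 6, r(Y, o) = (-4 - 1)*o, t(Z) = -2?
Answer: 700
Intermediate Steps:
r(Y, o) = -5*o
S(A, a) = 6 + A
p = -4 (p = -(6 - 2) = -1*4 = -4)
p*(r(-11, 8) - 135) = -4*(-5*8 - 135) = -4*(-40 - 135) = -4*(-175) = 700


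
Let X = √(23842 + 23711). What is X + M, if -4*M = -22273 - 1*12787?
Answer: 8765 + 11*√393 ≈ 8983.1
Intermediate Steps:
X = 11*√393 (X = √47553 = 11*√393 ≈ 218.07)
M = 8765 (M = -(-22273 - 1*12787)/4 = -(-22273 - 12787)/4 = -¼*(-35060) = 8765)
X + M = 11*√393 + 8765 = 8765 + 11*√393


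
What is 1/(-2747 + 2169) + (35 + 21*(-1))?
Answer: 8091/578 ≈ 13.998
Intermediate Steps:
1/(-2747 + 2169) + (35 + 21*(-1)) = 1/(-578) + (35 - 21) = -1/578 + 14 = 8091/578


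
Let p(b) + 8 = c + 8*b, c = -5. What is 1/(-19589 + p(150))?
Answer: -1/18402 ≈ -5.4342e-5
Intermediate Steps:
p(b) = -13 + 8*b (p(b) = -8 + (-5 + 8*b) = -13 + 8*b)
1/(-19589 + p(150)) = 1/(-19589 + (-13 + 8*150)) = 1/(-19589 + (-13 + 1200)) = 1/(-19589 + 1187) = 1/(-18402) = -1/18402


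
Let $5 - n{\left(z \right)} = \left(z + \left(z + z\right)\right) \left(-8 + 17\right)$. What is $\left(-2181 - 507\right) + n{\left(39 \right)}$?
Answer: $-3736$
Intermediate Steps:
$n{\left(z \right)} = 5 - 27 z$ ($n{\left(z \right)} = 5 - \left(z + \left(z + z\right)\right) \left(-8 + 17\right) = 5 - \left(z + 2 z\right) 9 = 5 - 3 z 9 = 5 - 27 z$)
$\left(-2181 - 507\right) + n{\left(39 \right)} = \left(-2181 - 507\right) + \left(5 - 1053\right) = -2688 + \left(5 - 1053\right) = -2688 - 1048 = -3736$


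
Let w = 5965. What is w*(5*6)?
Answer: 178950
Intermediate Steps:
w*(5*6) = 5965*(5*6) = 5965*30 = 178950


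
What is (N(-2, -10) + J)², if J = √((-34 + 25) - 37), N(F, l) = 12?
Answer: (12 + I*√46)² ≈ 98.0 + 162.78*I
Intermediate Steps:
J = I*√46 (J = √(-9 - 37) = √(-46) = I*√46 ≈ 6.7823*I)
(N(-2, -10) + J)² = (12 + I*√46)²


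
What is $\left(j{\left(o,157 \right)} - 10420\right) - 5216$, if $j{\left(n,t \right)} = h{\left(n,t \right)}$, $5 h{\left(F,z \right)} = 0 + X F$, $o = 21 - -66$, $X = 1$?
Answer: $- \frac{78093}{5} \approx -15619.0$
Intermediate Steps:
$o = 87$ ($o = 21 + 66 = 87$)
$h{\left(F,z \right)} = \frac{F}{5}$ ($h{\left(F,z \right)} = \frac{0 + 1 F}{5} = \frac{0 + F}{5} = \frac{F}{5}$)
$j{\left(n,t \right)} = \frac{n}{5}$
$\left(j{\left(o,157 \right)} - 10420\right) - 5216 = \left(\frac{1}{5} \cdot 87 - 10420\right) - 5216 = \left(\frac{87}{5} - 10420\right) - 5216 = - \frac{52013}{5} - 5216 = - \frac{78093}{5}$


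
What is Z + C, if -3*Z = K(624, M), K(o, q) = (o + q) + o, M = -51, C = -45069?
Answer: -45468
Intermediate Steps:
K(o, q) = q + 2*o
Z = -399 (Z = -(-51 + 2*624)/3 = -(-51 + 1248)/3 = -⅓*1197 = -399)
Z + C = -399 - 45069 = -45468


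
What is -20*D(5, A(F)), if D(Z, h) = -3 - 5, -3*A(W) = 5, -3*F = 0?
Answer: 160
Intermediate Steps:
F = 0 (F = -1/3*0 = 0)
A(W) = -5/3 (A(W) = -1/3*5 = -5/3)
D(Z, h) = -8
-20*D(5, A(F)) = -20*(-8) = 160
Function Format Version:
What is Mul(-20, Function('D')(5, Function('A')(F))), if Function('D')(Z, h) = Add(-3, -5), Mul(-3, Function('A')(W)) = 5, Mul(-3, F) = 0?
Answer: 160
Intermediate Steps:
F = 0 (F = Mul(Rational(-1, 3), 0) = 0)
Function('A')(W) = Rational(-5, 3) (Function('A')(W) = Mul(Rational(-1, 3), 5) = Rational(-5, 3))
Function('D')(Z, h) = -8
Mul(-20, Function('D')(5, Function('A')(F))) = Mul(-20, -8) = 160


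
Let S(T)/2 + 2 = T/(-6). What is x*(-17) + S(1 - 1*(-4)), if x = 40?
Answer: -2057/3 ≈ -685.67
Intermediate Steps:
S(T) = -4 - T/3 (S(T) = -4 + 2*(T/(-6)) = -4 + 2*(T*(-⅙)) = -4 + 2*(-T/6) = -4 - T/3)
x*(-17) + S(1 - 1*(-4)) = 40*(-17) + (-4 - (1 - 1*(-4))/3) = -680 + (-4 - (1 + 4)/3) = -680 + (-4 - ⅓*5) = -680 + (-4 - 5/3) = -680 - 17/3 = -2057/3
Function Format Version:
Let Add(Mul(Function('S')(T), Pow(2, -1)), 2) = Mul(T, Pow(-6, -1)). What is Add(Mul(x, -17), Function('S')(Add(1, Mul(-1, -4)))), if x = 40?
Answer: Rational(-2057, 3) ≈ -685.67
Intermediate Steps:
Function('S')(T) = Add(-4, Mul(Rational(-1, 3), T)) (Function('S')(T) = Add(-4, Mul(2, Mul(T, Pow(-6, -1)))) = Add(-4, Mul(2, Mul(T, Rational(-1, 6)))) = Add(-4, Mul(2, Mul(Rational(-1, 6), T))) = Add(-4, Mul(Rational(-1, 3), T)))
Add(Mul(x, -17), Function('S')(Add(1, Mul(-1, -4)))) = Add(Mul(40, -17), Add(-4, Mul(Rational(-1, 3), Add(1, Mul(-1, -4))))) = Add(-680, Add(-4, Mul(Rational(-1, 3), Add(1, 4)))) = Add(-680, Add(-4, Mul(Rational(-1, 3), 5))) = Add(-680, Add(-4, Rational(-5, 3))) = Add(-680, Rational(-17, 3)) = Rational(-2057, 3)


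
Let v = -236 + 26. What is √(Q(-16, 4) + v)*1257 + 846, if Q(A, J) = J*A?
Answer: 846 + 1257*I*√274 ≈ 846.0 + 20807.0*I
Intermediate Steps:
Q(A, J) = A*J
v = -210
√(Q(-16, 4) + v)*1257 + 846 = √(-16*4 - 210)*1257 + 846 = √(-64 - 210)*1257 + 846 = √(-274)*1257 + 846 = (I*√274)*1257 + 846 = 1257*I*√274 + 846 = 846 + 1257*I*√274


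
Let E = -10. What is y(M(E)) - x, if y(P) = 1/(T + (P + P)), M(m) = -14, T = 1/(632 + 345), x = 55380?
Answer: -1514920877/27355 ≈ -55380.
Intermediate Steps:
T = 1/977 ≈ 0.0010235
y(P) = 1/(1/977 + 2*P) (y(P) = 1/(1/977 + (P + P)) = 1/(1/977 + 2*P))
y(M(E)) - x = 977/(1 + 1954*(-14)) - 1*55380 = 977/(1 - 27356) - 55380 = 977/(-27355) - 55380 = 977*(-1/27355) - 55380 = -977/27355 - 55380 = -1514920877/27355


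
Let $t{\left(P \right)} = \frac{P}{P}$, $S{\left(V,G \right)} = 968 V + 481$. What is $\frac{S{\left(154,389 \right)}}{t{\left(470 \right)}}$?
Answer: $149553$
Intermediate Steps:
$S{\left(V,G \right)} = 481 + 968 V$
$t{\left(P \right)} = 1$
$\frac{S{\left(154,389 \right)}}{t{\left(470 \right)}} = \frac{481 + 968 \cdot 154}{1} = \left(481 + 149072\right) 1 = 149553 \cdot 1 = 149553$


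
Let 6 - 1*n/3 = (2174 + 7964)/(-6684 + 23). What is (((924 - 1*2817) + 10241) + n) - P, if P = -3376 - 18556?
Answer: 201845392/6661 ≈ 30303.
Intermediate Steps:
P = -21932
n = 150312/6661 (n = 18 - 3*(2174 + 7964)/(-6684 + 23) = 18 - 30414/(-6661) = 18 - 30414*(-1)/6661 = 18 - 3*(-10138/6661) = 18 + 30414/6661 = 150312/6661 ≈ 22.566)
(((924 - 1*2817) + 10241) + n) - P = (((924 - 1*2817) + 10241) + 150312/6661) - 1*(-21932) = (((924 - 2817) + 10241) + 150312/6661) + 21932 = ((-1893 + 10241) + 150312/6661) + 21932 = (8348 + 150312/6661) + 21932 = 55756340/6661 + 21932 = 201845392/6661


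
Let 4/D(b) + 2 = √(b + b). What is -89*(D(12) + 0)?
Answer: -178/5 - 178*√6/5 ≈ -122.80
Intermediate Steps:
D(b) = 4/(-2 + √2*√b) (D(b) = 4/(-2 + √(b + b)) = 4/(-2 + √(2*b)) = 4/(-2 + √2*√b))
-89*(D(12) + 0) = -89*(4/(-2 + √2*√12) + 0) = -89*(4/(-2 + √2*(2*√3)) + 0) = -89*(4/(-2 + 2*√6) + 0) = -356/(-2 + 2*√6)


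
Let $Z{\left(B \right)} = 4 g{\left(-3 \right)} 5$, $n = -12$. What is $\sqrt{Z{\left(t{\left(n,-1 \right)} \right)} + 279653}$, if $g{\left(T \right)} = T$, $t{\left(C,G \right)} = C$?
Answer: $\sqrt{279593} \approx 528.77$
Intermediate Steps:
$Z{\left(B \right)} = -60$ ($Z{\left(B \right)} = 4 \left(-3\right) 5 = \left(-12\right) 5 = -60$)
$\sqrt{Z{\left(t{\left(n,-1 \right)} \right)} + 279653} = \sqrt{-60 + 279653} = \sqrt{279593}$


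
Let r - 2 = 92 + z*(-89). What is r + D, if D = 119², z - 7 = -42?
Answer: 17370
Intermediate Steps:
z = -35 (z = 7 - 42 = -35)
r = 3209 (r = 2 + (92 - 35*(-89)) = 2 + (92 + 3115) = 2 + 3207 = 3209)
D = 14161
r + D = 3209 + 14161 = 17370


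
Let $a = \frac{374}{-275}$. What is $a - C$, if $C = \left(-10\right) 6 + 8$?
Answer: $\frac{1266}{25} \approx 50.64$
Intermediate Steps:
$C = -52$ ($C = -60 + 8 = -52$)
$a = - \frac{34}{25}$ ($a = 374 \left(- \frac{1}{275}\right) = - \frac{34}{25} \approx -1.36$)
$a - C = - \frac{34}{25} - -52 = - \frac{34}{25} + 52 = \frac{1266}{25}$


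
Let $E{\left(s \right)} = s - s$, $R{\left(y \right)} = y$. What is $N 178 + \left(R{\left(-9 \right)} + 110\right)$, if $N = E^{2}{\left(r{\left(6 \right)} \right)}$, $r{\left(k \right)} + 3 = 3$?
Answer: $101$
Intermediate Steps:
$r{\left(k \right)} = 0$ ($r{\left(k \right)} = -3 + 3 = 0$)
$E{\left(s \right)} = 0$
$N = 0$ ($N = 0^{2} = 0$)
$N 178 + \left(R{\left(-9 \right)} + 110\right) = 0 \cdot 178 + \left(-9 + 110\right) = 0 + 101 = 101$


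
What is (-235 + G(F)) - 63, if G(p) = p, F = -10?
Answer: -308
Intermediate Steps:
(-235 + G(F)) - 63 = (-235 - 10) - 63 = -245 - 63 = -308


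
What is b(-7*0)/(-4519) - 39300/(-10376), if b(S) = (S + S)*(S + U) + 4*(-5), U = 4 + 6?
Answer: 44451055/11722286 ≈ 3.7920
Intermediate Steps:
U = 10
b(S) = -20 + 2*S*(10 + S) (b(S) = (S + S)*(S + 10) + 4*(-5) = (2*S)*(10 + S) - 20 = 2*S*(10 + S) - 20 = -20 + 2*S*(10 + S))
b(-7*0)/(-4519) - 39300/(-10376) = (-20 + 2*(-7*0)² + 20*(-7*0))/(-4519) - 39300/(-10376) = (-20 + 2*0² + 20*0)*(-1/4519) - 39300*(-1/10376) = (-20 + 2*0 + 0)*(-1/4519) + 9825/2594 = (-20 + 0 + 0)*(-1/4519) + 9825/2594 = -20*(-1/4519) + 9825/2594 = 20/4519 + 9825/2594 = 44451055/11722286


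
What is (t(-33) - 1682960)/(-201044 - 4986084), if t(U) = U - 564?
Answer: 1683557/5187128 ≈ 0.32456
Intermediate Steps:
t(U) = -564 + U
(t(-33) - 1682960)/(-201044 - 4986084) = ((-564 - 33) - 1682960)/(-201044 - 4986084) = (-597 - 1682960)/(-5187128) = -1683557*(-1/5187128) = 1683557/5187128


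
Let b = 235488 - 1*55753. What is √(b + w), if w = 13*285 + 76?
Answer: 2*√45879 ≈ 428.39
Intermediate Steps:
b = 179735 (b = 235488 - 55753 = 179735)
w = 3781 (w = 3705 + 76 = 3781)
√(b + w) = √(179735 + 3781) = √183516 = 2*√45879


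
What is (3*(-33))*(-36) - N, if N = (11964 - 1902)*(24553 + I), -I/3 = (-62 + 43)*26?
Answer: -261960606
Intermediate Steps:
I = 1482 (I = -3*(-62 + 43)*26 = -(-57)*26 = -3*(-494) = 1482)
N = 261964170 (N = (11964 - 1902)*(24553 + 1482) = 10062*26035 = 261964170)
(3*(-33))*(-36) - N = (3*(-33))*(-36) - 1*261964170 = -99*(-36) - 261964170 = 3564 - 261964170 = -261960606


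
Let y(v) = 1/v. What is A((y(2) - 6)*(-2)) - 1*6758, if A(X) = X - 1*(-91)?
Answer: -6656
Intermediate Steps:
A(X) = 91 + X (A(X) = X + 91 = 91 + X)
A((y(2) - 6)*(-2)) - 1*6758 = (91 + (1/2 - 6)*(-2)) - 1*6758 = (91 + (1/2 - 6)*(-2)) - 6758 = (91 - 11/2*(-2)) - 6758 = (91 + 11) - 6758 = 102 - 6758 = -6656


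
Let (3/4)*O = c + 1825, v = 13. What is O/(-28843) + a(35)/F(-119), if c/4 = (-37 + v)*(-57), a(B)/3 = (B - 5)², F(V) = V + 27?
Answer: -59078399/1990167 ≈ -29.685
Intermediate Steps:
F(V) = 27 + V
a(B) = 3*(-5 + B)² (a(B) = 3*(B - 5)² = 3*(-5 + B)²)
c = 5472 (c = 4*((-37 + 13)*(-57)) = 4*(-24*(-57)) = 4*1368 = 5472)
O = 29188/3 (O = 4*(5472 + 1825)/3 = (4/3)*7297 = 29188/3 ≈ 9729.3)
O/(-28843) + a(35)/F(-119) = (29188/3)/(-28843) + (3*(-5 + 35)²)/(27 - 119) = (29188/3)*(-1/28843) + (3*30²)/(-92) = -29188/86529 + (3*900)*(-1/92) = -29188/86529 + 2700*(-1/92) = -29188/86529 - 675/23 = -59078399/1990167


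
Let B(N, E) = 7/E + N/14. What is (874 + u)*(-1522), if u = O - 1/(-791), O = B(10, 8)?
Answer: -4216500857/3164 ≈ -1.3326e+6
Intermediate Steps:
B(N, E) = 7/E + N/14 (B(N, E) = 7/E + N*(1/14) = 7/E + N/14)
O = 89/56 (O = 7/8 + (1/14)*10 = 7*(1/8) + 5/7 = 7/8 + 5/7 = 89/56 ≈ 1.5893)
u = 10065/6328 (u = 89/56 - 1/(-791) = 89/56 - 1*(-1/791) = 89/56 + 1/791 = 10065/6328 ≈ 1.5905)
(874 + u)*(-1522) = (874 + 10065/6328)*(-1522) = (5540737/6328)*(-1522) = -4216500857/3164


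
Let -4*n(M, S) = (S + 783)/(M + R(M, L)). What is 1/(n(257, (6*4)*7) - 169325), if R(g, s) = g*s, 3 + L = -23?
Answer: -25700/4351651549 ≈ -5.9058e-6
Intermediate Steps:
L = -26 (L = -3 - 23 = -26)
n(M, S) = (783 + S)/(100*M) (n(M, S) = -(S + 783)/(4*(M + M*(-26))) = -(783 + S)/(4*(M - 26*M)) = -(783 + S)/(4*((-25*M))) = -(783 + S)*(-1/(25*M))/4 = -(-1)*(783 + S)/(100*M) = (783 + S)/(100*M))
1/(n(257, (6*4)*7) - 169325) = 1/((1/100)*(783 + (6*4)*7)/257 - 169325) = 1/((1/100)*(1/257)*(783 + 24*7) - 169325) = 1/((1/100)*(1/257)*(783 + 168) - 169325) = 1/((1/100)*(1/257)*951 - 169325) = 1/(951/25700 - 169325) = 1/(-4351651549/25700) = -25700/4351651549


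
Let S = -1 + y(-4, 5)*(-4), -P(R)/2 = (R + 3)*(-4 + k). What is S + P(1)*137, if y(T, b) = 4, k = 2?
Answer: 2175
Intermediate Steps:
P(R) = 12 + 4*R (P(R) = -2*(R + 3)*(-4 + 2) = -2*(3 + R)*(-2) = -2*(-6 - 2*R) = 12 + 4*R)
S = -17 (S = -1 + 4*(-4) = -1 - 16 = -17)
S + P(1)*137 = -17 + (12 + 4*1)*137 = -17 + (12 + 4)*137 = -17 + 16*137 = -17 + 2192 = 2175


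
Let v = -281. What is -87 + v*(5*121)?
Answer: -170092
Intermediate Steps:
-87 + v*(5*121) = -87 - 1405*121 = -87 - 281*605 = -87 - 170005 = -170092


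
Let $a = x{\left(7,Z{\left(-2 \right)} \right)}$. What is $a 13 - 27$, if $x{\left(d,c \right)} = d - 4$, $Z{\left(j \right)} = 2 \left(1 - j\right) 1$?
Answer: $12$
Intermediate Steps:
$Z{\left(j \right)} = 2 - 2 j$ ($Z{\left(j \right)} = \left(2 - 2 j\right) 1 = 2 - 2 j$)
$x{\left(d,c \right)} = -4 + d$ ($x{\left(d,c \right)} = d - 4 = -4 + d$)
$a = 3$ ($a = -4 + 7 = 3$)
$a 13 - 27 = 3 \cdot 13 - 27 = 39 - 27 = 12$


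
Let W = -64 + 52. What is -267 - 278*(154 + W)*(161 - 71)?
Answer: -3553107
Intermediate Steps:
W = -12
-267 - 278*(154 + W)*(161 - 71) = -267 - 278*(154 - 12)*(161 - 71) = -267 - 39476*90 = -267 - 278*12780 = -267 - 3552840 = -3553107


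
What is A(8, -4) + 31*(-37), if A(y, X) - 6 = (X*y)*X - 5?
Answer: -1018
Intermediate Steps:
A(y, X) = 1 + y*X**2 (A(y, X) = 6 + ((X*y)*X - 5) = 6 + (y*X**2 - 5) = 6 + (-5 + y*X**2) = 1 + y*X**2)
A(8, -4) + 31*(-37) = (1 + 8*(-4)**2) + 31*(-37) = (1 + 8*16) - 1147 = (1 + 128) - 1147 = 129 - 1147 = -1018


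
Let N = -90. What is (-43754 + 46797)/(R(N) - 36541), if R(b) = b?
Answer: -3043/36631 ≈ -0.083072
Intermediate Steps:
(-43754 + 46797)/(R(N) - 36541) = (-43754 + 46797)/(-90 - 36541) = 3043/(-36631) = 3043*(-1/36631) = -3043/36631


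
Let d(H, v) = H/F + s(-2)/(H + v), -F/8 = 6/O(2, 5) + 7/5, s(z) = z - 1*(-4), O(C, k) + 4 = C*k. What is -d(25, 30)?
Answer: 6683/5280 ≈ 1.2657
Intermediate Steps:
O(C, k) = -4 + C*k
s(z) = 4 + z (s(z) = z + 4 = 4 + z)
F = -96/5 (F = -8*(6/(-4 + 2*5) + 7/5) = -8*(6/(-4 + 10) + 7*(⅕)) = -8*(6/6 + 7/5) = -8*(6*(⅙) + 7/5) = -8*(1 + 7/5) = -8*12/5 = -96/5 ≈ -19.200)
d(H, v) = 2/(H + v) - 5*H/96 (d(H, v) = H/(-96/5) + (4 - 2)/(H + v) = H*(-5/96) + 2/(H + v) = -5*H/96 + 2/(H + v) = 2/(H + v) - 5*H/96)
-d(25, 30) = -(192 - 5*25² - 5*25*30)/(96*(25 + 30)) = -(192 - 5*625 - 3750)/(96*55) = -(192 - 3125 - 3750)/(96*55) = -(-6683)/(96*55) = -1*(-6683/5280) = 6683/5280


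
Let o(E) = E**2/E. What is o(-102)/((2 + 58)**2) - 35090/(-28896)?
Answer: 142797/120400 ≈ 1.1860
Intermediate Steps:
o(E) = E
o(-102)/((2 + 58)**2) - 35090/(-28896) = -102/(2 + 58)**2 - 35090/(-28896) = -102/(60**2) - 35090*(-1/28896) = -102/3600 + 17545/14448 = -102*1/3600 + 17545/14448 = -17/600 + 17545/14448 = 142797/120400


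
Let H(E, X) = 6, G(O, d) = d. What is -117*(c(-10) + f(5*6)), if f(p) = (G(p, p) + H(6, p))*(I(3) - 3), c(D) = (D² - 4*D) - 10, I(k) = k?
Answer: -15210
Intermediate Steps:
c(D) = -10 + D² - 4*D
f(p) = 0 (f(p) = (p + 6)*(3 - 3) = (6 + p)*0 = 0)
-117*(c(-10) + f(5*6)) = -117*((-10 + (-10)² - 4*(-10)) + 0) = -117*((-10 + 100 + 40) + 0) = -117*(130 + 0) = -117*130 = -15210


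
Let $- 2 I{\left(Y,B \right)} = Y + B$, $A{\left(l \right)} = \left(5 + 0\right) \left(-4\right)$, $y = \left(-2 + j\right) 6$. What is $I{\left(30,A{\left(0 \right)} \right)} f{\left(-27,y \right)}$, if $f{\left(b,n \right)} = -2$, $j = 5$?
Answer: $10$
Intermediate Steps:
$y = 18$ ($y = \left(-2 + 5\right) 6 = 3 \cdot 6 = 18$)
$A{\left(l \right)} = -20$ ($A{\left(l \right)} = 5 \left(-4\right) = -20$)
$I{\left(Y,B \right)} = - \frac{B}{2} - \frac{Y}{2}$ ($I{\left(Y,B \right)} = - \frac{Y + B}{2} = - \frac{B + Y}{2} = - \frac{B}{2} - \frac{Y}{2}$)
$I{\left(30,A{\left(0 \right)} \right)} f{\left(-27,y \right)} = \left(\left(- \frac{1}{2}\right) \left(-20\right) - 15\right) \left(-2\right) = \left(10 - 15\right) \left(-2\right) = \left(-5\right) \left(-2\right) = 10$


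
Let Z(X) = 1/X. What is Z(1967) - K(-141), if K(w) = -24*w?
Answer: -6656327/1967 ≈ -3384.0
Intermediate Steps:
Z(1967) - K(-141) = 1/1967 - (-24)*(-141) = 1/1967 - 1*3384 = 1/1967 - 3384 = -6656327/1967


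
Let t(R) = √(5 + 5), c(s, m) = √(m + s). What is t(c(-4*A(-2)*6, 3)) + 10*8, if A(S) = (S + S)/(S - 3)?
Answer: 80 + √10 ≈ 83.162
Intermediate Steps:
A(S) = 2*S/(-3 + S) (A(S) = (2*S)/(-3 + S) = 2*S/(-3 + S))
t(R) = √10
t(c(-4*A(-2)*6, 3)) + 10*8 = √10 + 10*8 = √10 + 80 = 80 + √10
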